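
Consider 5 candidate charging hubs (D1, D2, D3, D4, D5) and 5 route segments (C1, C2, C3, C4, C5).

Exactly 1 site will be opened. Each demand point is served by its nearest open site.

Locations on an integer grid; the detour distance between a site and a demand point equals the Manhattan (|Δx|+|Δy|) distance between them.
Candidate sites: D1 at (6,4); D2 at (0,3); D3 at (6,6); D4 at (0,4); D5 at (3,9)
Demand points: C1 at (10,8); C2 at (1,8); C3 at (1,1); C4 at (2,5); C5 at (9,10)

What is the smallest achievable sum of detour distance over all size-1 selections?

Open {D5}.
  C1→D5 8, C2→D5 3, C3→D5 10, C4→D5 5, C5→D5 7  ⇒ total 33.
Compare {D3}: total 35.
Compare {D1}: total 39.
No size-1 selection does better; minimum is 33.

33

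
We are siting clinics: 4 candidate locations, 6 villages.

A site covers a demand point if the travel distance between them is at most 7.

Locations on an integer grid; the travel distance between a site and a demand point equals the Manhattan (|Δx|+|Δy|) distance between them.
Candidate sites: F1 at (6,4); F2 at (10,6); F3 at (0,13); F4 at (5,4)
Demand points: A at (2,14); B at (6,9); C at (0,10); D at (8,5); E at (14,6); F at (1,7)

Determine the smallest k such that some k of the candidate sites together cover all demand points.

2

Coverage sets (demand points within 7 of each site):
  F1: {B, D}
  F2: {B, D, E}
  F3: {A, C, F}
  F4: {B, D, F}
No single site covers all 6 demand points.
But {F2, F3} covers everything, so the minimum is 2.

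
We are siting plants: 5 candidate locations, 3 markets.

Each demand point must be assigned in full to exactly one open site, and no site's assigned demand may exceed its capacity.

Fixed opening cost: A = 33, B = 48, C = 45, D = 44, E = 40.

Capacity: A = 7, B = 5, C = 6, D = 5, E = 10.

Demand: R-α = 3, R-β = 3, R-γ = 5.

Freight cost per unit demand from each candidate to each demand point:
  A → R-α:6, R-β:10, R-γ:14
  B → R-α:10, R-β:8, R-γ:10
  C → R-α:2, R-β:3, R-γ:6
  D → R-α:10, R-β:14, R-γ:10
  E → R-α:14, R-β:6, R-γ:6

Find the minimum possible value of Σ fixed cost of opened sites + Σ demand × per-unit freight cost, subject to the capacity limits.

130

Open {C, E}; cheapest assignment that respects the capacities:
  C (cap 6, load 6): R-α, R-β — cost 3×2 + 3×3 = 15
  E (cap 10, load 5): R-γ — cost 5×6 = 30
  Shipping 45, fixed 85 → total 130.
  Any other capacity-feasible assignment to {C, E} ships for at least 45.
Compare {A, E}: its best feasible assignment gives total 139.
Compare {C, D}: its best feasible assignment gives total 154.
Every other set of open sites that can feasibly serve all demand totals ≥ 139 even under its best assignment. Minimum: 130.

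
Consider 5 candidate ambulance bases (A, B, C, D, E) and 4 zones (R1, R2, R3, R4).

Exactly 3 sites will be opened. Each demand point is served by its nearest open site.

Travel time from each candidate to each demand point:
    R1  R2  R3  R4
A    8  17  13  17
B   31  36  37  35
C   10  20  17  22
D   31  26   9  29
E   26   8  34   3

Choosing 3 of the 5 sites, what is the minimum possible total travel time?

28

Open {A, D, E}.
  R1→A 8, R2→E 8, R3→D 9, R4→E 3  ⇒ total 28.
Compare {C, D, E}: total 30.
Compare {A, B, E}: total 32.
No size-3 selection does better; minimum is 28.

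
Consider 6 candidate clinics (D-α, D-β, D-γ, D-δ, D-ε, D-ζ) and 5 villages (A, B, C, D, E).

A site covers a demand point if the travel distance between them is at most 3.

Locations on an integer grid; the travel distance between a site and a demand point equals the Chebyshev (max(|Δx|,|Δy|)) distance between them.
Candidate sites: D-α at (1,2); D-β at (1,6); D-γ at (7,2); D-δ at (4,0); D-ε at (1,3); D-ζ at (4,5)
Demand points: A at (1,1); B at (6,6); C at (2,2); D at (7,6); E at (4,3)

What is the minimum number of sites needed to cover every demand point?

2

Coverage sets (demand points within 3 of each site):
  D-α: {A, C, E}
  D-β: {E}
  D-γ: {E}
  D-δ: {A, C, E}
  D-ε: {A, C, E}
  D-ζ: {B, C, D, E}
No single site covers all 5 demand points.
But {D-α, D-ζ} covers everything, so the minimum is 2.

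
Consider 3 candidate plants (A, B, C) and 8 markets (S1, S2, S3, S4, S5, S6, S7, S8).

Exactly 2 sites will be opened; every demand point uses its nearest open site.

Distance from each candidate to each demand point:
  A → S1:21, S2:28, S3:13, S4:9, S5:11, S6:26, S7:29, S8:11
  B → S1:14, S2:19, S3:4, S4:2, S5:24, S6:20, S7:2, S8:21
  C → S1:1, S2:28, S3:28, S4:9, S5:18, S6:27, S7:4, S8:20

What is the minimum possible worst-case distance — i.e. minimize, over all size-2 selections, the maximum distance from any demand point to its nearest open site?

Open {A, B}.
  Farthest demand point is S6 at distance 20 (to B); all others are ≤ 20.
With {B, C} the worst case is 20.
With {A, C} the worst case is 28.
No size-2 selection achieves below 20.

20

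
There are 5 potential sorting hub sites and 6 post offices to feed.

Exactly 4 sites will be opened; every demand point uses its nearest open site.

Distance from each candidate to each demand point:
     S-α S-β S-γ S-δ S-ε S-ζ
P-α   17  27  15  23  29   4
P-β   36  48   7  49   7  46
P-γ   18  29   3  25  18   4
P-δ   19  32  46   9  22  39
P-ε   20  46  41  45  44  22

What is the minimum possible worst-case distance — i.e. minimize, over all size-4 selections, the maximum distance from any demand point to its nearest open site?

27

Open {P-α, P-β, P-γ, P-δ}.
  Farthest demand point is S-β at distance 27 (to P-α); all others are ≤ 27.
With {P-α, P-β, P-γ, P-ε} the worst case is 27.
With {P-α, P-β, P-δ, P-ε} the worst case is 27.
No size-4 selection achieves below 27.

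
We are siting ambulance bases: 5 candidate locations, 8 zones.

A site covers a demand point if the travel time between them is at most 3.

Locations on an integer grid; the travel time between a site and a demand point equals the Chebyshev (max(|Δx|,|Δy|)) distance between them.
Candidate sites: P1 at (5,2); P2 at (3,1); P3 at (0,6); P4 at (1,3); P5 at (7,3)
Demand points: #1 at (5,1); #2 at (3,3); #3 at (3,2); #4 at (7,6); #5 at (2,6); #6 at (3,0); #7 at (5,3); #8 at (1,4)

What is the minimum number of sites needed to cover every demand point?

Coverage sets (demand points within 3 of each site):
  P1: {#1, #2, #3, #6, #7}
  P2: {#1, #2, #3, #6, #7, #8}
  P3: {#2, #5, #8}
  P4: {#2, #3, #5, #6, #8}
  P5: {#1, #4, #7}
No single site covers all 8 demand points.
But {P4, P5} covers everything, so the minimum is 2.

2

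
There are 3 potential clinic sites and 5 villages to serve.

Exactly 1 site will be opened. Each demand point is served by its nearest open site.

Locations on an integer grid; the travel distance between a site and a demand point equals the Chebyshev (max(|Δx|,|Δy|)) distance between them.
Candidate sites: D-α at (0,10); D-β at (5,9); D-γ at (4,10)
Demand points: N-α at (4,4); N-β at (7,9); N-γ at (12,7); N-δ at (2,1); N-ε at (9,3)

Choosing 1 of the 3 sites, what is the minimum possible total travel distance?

28

Open {D-β}.
  N-α→D-β 5, N-β→D-β 2, N-γ→D-β 7, N-δ→D-β 8, N-ε→D-β 6  ⇒ total 28.
Compare {D-γ}: total 33.
Compare {D-α}: total 43.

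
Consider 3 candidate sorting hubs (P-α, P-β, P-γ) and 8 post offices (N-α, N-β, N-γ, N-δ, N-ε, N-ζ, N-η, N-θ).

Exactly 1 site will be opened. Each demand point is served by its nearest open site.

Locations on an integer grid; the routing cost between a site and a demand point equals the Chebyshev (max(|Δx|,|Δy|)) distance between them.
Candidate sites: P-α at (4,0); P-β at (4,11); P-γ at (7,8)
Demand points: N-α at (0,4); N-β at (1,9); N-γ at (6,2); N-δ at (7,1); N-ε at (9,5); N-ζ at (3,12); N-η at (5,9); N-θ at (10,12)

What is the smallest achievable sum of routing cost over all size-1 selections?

39

Open {P-γ}.
  N-α→P-γ 7, N-β→P-γ 6, N-γ→P-γ 6, N-δ→P-γ 7, N-ε→P-γ 3, N-ζ→P-γ 4, N-η→P-γ 2, N-θ→P-γ 4  ⇒ total 39.
Compare {P-β}: total 44.
Compare {P-α}: total 56.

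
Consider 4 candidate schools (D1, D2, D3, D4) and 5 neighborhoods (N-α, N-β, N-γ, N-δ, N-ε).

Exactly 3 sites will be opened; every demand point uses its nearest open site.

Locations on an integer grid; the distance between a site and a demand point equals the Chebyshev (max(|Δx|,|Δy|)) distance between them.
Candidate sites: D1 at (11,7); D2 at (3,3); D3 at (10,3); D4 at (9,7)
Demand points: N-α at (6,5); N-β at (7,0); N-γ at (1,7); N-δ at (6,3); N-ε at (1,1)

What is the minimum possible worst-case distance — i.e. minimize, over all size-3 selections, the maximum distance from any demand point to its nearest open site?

Open {D1, D2, D3}.
  Farthest demand point is N-γ at distance 4 (to D2); all others are ≤ 4.
With {D1, D2, D4} the worst case is 4.
With {D2, D3, D4} the worst case is 4.
No size-3 selection achieves below 4.

4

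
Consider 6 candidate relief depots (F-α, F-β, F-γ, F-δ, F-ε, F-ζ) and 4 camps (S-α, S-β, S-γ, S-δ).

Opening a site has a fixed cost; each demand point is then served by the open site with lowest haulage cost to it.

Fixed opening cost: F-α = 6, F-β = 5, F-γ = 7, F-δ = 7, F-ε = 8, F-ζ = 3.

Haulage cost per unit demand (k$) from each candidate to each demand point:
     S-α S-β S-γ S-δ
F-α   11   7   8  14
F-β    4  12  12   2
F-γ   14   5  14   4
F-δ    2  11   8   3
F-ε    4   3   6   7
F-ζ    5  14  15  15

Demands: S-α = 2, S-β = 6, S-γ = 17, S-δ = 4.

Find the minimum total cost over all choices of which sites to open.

Open {F-β, F-ε}: assign each demand point to its cheapest open site.
  S-α→F-β 2×4=8, S-β→F-ε 6×3=18, S-γ→F-ε 17×6=102, S-δ→F-β 4×2=8
  haulage cost 136, fixed 13 → total 149.
Compare {F-δ, F-ε}: haulage cost 136 + fixed 15 = 151.
Compare {F-β, F-δ, F-ε}: haulage cost 132 + fixed 20 = 152.
Compare {F-β, F-ε, F-ζ}: haulage cost 136 + fixed 16 = 152.
All other subsets cost ≥ 151. Minimum total cost: 149.

149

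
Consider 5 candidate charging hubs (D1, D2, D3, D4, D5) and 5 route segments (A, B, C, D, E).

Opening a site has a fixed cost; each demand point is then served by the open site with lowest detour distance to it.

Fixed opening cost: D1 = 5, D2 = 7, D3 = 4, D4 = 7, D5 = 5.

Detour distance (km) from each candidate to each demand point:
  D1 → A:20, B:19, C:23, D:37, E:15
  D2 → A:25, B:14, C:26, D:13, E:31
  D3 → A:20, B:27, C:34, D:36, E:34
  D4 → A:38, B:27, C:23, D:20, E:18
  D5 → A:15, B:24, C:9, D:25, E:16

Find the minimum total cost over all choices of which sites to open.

79

Open {D2, D5}: assign each demand point to its cheapest open site.
  A→D5 15, B→D2 14, C→D5 9, D→D2 13, E→D5 16
  detour distance 67, fixed 12 → total 79.
Compare {D1, D2, D5}: detour distance 66 + fixed 17 = 83.
Compare {D2, D3, D5}: detour distance 67 + fixed 16 = 83.
Compare {D2, D4, D5}: detour distance 67 + fixed 19 = 86.
All other subsets cost ≥ 83. Minimum total cost: 79.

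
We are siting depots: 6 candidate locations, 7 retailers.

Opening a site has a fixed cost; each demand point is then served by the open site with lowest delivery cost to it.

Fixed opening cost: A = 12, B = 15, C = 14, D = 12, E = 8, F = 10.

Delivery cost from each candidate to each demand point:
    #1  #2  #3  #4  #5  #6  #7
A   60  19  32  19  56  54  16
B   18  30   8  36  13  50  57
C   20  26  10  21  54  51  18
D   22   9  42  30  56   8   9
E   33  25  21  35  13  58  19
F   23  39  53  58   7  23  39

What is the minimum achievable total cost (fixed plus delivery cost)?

120

Open {C, D, F}: assign each demand point to its cheapest open site.
  #1→C 20, #2→D 9, #3→C 10, #4→C 21, #5→F 7, #6→D 8, #7→D 9
  delivery cost 84, fixed 36 → total 120.
Compare {B, D}: delivery cost 95 + fixed 27 = 122.
Compare {A, B, D}: delivery cost 84 + fixed 39 = 123.
Compare {C, D, E}: delivery cost 90 + fixed 34 = 124.
All other subsets cost ≥ 122. Minimum total cost: 120.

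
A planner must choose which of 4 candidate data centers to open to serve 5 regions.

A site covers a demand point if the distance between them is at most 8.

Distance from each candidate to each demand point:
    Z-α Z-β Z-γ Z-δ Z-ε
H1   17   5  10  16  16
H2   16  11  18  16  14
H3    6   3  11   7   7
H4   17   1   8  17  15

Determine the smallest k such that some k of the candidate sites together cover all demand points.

Coverage sets (demand points within 8 of each site):
  H1: {Z-β}
  H2: {}
  H3: {Z-α, Z-β, Z-δ, Z-ε}
  H4: {Z-β, Z-γ}
No single site covers all 5 demand points.
But {H3, H4} covers everything, so the minimum is 2.

2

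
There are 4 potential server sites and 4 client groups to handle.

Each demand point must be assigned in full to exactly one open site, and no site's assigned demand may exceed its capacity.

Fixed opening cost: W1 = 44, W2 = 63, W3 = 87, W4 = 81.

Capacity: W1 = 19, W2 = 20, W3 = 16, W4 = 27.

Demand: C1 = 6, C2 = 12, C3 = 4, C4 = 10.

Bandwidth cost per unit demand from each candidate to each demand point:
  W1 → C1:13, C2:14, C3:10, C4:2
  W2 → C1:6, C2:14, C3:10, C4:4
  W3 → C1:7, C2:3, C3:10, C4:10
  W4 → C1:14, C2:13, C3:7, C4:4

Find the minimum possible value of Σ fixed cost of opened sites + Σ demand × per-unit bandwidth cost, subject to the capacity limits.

Open {W2, W3}; cheapest assignment that respects the capacities:
  W2 (cap 20, load 20): C1, C3, C4 — cost 6×6 + 4×10 + 10×4 = 116
  W3 (cap 16, load 12): C2 — cost 12×3 = 36
  Shipping 152, fixed 150 → total 302.
  Any other capacity-feasible assignment to {W2, W3} ships for at least 152.
Compare {W1, W3}: its best feasible assignment gives total 305.
Compare {W1, W2, W3}: its best feasible assignment gives total 326.
Every other set of open sites that can feasibly serve all demand totals ≥ 305 even under its best assignment. Minimum: 302.

302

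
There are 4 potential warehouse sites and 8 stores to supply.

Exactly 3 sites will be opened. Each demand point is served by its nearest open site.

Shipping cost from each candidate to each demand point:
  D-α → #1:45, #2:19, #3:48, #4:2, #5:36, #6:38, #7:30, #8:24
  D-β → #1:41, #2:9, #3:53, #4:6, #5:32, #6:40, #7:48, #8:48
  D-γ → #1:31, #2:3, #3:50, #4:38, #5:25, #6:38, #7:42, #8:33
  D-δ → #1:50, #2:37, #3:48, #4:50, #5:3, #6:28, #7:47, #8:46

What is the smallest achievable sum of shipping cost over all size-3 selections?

Open {D-α, D-γ, D-δ}.
  #1→D-γ 31, #2→D-γ 3, #3→D-α 48, #4→D-α 2, #5→D-δ 3, #6→D-δ 28, #7→D-α 30, #8→D-α 24  ⇒ total 169.
Compare {D-α, D-β, D-δ}: total 185.
Compare {D-β, D-γ, D-δ}: total 194.
No size-3 selection does better; minimum is 169.

169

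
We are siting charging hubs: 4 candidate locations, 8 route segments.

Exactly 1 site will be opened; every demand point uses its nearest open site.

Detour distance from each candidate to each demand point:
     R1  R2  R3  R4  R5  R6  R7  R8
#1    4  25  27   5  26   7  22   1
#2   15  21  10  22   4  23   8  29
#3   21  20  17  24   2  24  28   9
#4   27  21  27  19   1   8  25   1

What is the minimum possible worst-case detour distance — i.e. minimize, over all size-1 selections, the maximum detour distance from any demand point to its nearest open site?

Open {#1}.
  Farthest demand point is R3 at detour distance 27 (to #1); all others are ≤ 27.
With {#4} the worst case is 27.
With {#3} the worst case is 28.
No size-1 selection achieves below 27.

27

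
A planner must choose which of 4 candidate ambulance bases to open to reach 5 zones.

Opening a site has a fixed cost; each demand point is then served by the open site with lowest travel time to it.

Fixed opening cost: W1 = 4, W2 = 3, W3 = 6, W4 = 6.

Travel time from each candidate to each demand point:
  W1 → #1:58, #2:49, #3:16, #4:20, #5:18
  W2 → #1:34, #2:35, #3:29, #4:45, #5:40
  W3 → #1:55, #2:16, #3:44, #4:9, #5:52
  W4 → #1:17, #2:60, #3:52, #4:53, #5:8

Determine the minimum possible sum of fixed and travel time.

82

Open {W1, W3, W4}: assign each demand point to its cheapest open site.
  #1→W4 17, #2→W3 16, #3→W1 16, #4→W3 9, #5→W4 8
  travel time 66, fixed 16 → total 82.
Compare {W1, W2, W3, W4}: travel time 66 + fixed 19 = 85.
Compare {W2, W3, W4}: travel time 79 + fixed 15 = 94.
Compare {W3, W4}: travel time 94 + fixed 12 = 106.
All other subsets cost ≥ 85. Minimum total cost: 82.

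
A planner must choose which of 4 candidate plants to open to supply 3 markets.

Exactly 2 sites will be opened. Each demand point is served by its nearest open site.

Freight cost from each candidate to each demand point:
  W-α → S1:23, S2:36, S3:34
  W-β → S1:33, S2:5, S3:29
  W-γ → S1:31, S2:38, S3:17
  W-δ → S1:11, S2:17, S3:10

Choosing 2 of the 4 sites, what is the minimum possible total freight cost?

26

Open {W-β, W-δ}.
  S1→W-δ 11, S2→W-β 5, S3→W-δ 10  ⇒ total 26.
Compare {W-α, W-δ}: total 38.
Compare {W-γ, W-δ}: total 38.
No size-2 selection does better; minimum is 26.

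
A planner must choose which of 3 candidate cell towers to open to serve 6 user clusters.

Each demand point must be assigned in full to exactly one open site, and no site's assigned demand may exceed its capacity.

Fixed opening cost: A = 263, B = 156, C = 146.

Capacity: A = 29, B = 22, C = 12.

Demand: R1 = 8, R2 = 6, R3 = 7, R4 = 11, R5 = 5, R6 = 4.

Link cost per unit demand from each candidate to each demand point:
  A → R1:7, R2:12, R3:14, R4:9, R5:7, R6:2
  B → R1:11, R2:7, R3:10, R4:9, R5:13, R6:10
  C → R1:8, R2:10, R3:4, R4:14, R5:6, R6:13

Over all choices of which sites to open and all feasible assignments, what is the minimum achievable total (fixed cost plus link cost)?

702

Open {A, C}; cheapest assignment that respects the capacities:
  A (cap 29, load 29): R1, R2, R4, R6 — cost 8×7 + 6×12 + 11×9 + 4×2 = 235
  C (cap 12, load 12): R3, R5 — cost 7×4 + 5×6 = 58
  Shipping 293, fixed 409 → total 702.
  Any other capacity-feasible assignment to {A, C} ships for at least 293.
Compare {A, B}: its best feasible assignment gives total 729.
Compare {A, B, C}: its best feasible assignment gives total 828.
Every other set of open sites that can feasibly serve all demand totals ≥ 729 even under its best assignment. Minimum: 702.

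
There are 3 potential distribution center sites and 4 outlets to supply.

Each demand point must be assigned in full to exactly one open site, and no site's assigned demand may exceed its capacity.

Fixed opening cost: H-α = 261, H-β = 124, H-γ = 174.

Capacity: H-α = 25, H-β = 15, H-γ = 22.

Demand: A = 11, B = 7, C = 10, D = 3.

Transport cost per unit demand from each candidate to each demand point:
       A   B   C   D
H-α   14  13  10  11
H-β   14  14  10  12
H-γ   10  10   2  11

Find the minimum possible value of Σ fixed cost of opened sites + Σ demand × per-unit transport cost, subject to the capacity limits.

Open {H-β, H-γ}; cheapest assignment that respects the capacities:
  H-β (cap 15, load 10): B, D — cost 7×14 + 3×12 = 134
  H-γ (cap 22, load 21): A, C — cost 11×10 + 10×2 = 130
  Shipping 264, fixed 298 → total 562.
  Any other capacity-feasible assignment to {H-β, H-γ} ships for at least 264.
Compare {H-α, H-γ}: its best feasible assignment gives total 689.
Compare {H-α, H-β}: its best feasible assignment gives total 763.
Every other set of open sites that can feasibly serve all demand totals ≥ 689 even under its best assignment. Minimum: 562.

562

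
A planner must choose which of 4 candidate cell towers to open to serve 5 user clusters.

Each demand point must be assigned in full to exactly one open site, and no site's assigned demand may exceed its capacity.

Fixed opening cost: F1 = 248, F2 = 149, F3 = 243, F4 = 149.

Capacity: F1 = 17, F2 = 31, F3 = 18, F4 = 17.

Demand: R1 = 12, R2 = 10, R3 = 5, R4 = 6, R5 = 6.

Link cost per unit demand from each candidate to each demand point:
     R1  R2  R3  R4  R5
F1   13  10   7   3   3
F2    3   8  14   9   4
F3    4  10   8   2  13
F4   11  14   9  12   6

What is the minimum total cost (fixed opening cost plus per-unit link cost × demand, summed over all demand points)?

Open {F2, F4}; cheapest assignment that respects the capacities:
  F2 (cap 31, load 28): R1, R2, R4 — cost 12×3 + 10×8 + 6×9 = 170
  F4 (cap 17, load 11): R3, R5 — cost 5×9 + 6×6 = 81
  Shipping 251, fixed 298 → total 549.
  Any other capacity-feasible assignment to {F2, F4} ships for at least 251.
Compare {F1, F2}: its best feasible assignment gives total 584.
Compare {F2, F3}: its best feasible assignment gives total 584.
Every other set of open sites that can feasibly serve all demand totals ≥ 584 even under its best assignment. Minimum: 549.

549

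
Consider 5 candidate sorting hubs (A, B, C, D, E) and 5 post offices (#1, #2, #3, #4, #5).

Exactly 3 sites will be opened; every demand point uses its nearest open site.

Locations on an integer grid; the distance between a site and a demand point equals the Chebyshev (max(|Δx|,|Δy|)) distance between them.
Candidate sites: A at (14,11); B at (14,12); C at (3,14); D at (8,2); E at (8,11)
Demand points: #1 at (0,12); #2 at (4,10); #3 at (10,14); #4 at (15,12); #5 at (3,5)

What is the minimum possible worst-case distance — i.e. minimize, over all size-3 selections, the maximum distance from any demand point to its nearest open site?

5

Open {A, C, D}.
  Farthest demand point is #5 at distance 5 (to D); all others are ≤ 5.
With {B, C, D} the worst case is 5.
With {A, C, E} the worst case is 6.
No size-3 selection achieves below 5.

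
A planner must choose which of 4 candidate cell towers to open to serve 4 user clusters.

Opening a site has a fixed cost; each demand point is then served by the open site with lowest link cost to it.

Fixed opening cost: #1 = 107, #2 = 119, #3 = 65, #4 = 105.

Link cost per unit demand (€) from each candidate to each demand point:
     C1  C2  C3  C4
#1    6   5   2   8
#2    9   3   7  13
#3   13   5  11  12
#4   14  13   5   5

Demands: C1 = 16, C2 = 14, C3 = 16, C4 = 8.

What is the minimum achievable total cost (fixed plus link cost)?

369

Open {#1}: assign each demand point to its cheapest open site.
  C1→#1 16×6=96, C2→#1 14×5=70, C3→#1 16×2=32, C4→#1 8×8=64
  link cost 262, fixed 107 → total 369.
Compare {#1, #3}: link cost 262 + fixed 172 = 434.
Compare {#1, #4}: link cost 238 + fixed 212 = 450.
Compare {#1, #2}: link cost 234 + fixed 226 = 460.
All other subsets cost ≥ 434. Minimum total cost: 369.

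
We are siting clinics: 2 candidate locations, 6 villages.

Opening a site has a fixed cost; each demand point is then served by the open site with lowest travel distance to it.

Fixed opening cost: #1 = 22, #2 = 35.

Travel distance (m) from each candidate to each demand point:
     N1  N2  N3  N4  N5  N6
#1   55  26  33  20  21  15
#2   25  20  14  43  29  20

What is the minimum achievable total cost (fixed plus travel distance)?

172

Open {#1, #2}: assign each demand point to its cheapest open site.
  N1→#2 25, N2→#2 20, N3→#2 14, N4→#1 20, N5→#1 21, N6→#1 15
  travel distance 115, fixed 57 → total 172.
Compare {#2}: travel distance 151 + fixed 35 = 186.
Compare {#1}: travel distance 170 + fixed 22 = 192.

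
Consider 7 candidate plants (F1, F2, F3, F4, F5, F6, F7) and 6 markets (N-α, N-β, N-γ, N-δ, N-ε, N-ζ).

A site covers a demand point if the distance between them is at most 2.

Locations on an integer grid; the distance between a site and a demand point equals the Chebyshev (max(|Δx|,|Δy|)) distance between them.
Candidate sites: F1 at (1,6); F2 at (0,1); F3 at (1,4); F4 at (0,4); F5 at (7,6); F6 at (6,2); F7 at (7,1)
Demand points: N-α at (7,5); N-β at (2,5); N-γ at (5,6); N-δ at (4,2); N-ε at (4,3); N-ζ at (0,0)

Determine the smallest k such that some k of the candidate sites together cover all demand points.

4

Coverage sets (demand points within 2 of each site):
  F1: {N-β}
  F2: {N-ζ}
  F3: {N-β}
  F4: {N-β}
  F5: {N-α, N-γ}
  F6: {N-δ, N-ε}
  F7: {}
No 3 sites suffice: every size-3 union leaves at least one demand point uncovered.
But {F1, F2, F5, F6} covers everything, so the minimum is 4.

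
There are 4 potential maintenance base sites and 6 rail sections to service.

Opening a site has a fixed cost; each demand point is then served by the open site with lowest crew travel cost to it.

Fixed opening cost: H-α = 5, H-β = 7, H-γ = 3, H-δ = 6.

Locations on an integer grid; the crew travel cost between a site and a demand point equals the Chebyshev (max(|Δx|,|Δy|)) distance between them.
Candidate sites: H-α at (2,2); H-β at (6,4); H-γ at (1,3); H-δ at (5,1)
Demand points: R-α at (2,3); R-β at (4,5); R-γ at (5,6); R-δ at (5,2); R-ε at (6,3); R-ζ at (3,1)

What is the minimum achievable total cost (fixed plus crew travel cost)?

Open {H-β, H-γ}: assign each demand point to its cheapest open site.
  R-α→H-γ 1, R-β→H-β 2, R-γ→H-β 2, R-δ→H-β 2, R-ε→H-β 1, R-ζ→H-γ 2
  crew travel cost 10, fixed 10 → total 20.
Compare {H-α}: crew travel cost 16 + fixed 5 = 21.
Compare {H-β}: crew travel cost 14 + fixed 7 = 21.
Compare {H-α, H-β}: crew travel cost 9 + fixed 12 = 21.
All other subsets cost ≥ 21. Minimum total cost: 20.

20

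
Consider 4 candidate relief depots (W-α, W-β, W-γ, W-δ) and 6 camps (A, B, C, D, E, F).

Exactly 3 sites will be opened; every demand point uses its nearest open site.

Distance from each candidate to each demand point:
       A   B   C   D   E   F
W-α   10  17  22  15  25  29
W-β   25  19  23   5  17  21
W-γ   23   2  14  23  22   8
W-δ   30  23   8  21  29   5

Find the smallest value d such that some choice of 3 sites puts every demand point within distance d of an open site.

17

Open {W-α, W-β, W-γ}.
  Farthest demand point is E at distance 17 (to W-β); all others are ≤ 17.
With {W-α, W-β, W-δ} the worst case is 17.
With {W-α, W-γ, W-δ} the worst case is 22.
No size-3 selection achieves below 17.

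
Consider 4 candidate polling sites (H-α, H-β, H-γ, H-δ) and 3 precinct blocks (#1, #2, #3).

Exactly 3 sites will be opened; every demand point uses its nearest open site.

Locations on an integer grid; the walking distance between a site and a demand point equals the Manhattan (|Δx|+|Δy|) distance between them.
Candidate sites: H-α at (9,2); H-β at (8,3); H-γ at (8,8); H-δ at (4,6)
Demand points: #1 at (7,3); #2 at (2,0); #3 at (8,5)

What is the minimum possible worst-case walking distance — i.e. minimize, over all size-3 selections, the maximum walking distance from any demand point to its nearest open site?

8

Open {H-α, H-β, H-δ}.
  Farthest demand point is #2 at walking distance 8 (to H-δ); all others are ≤ 8.
With {H-α, H-γ, H-δ} the worst case is 8.
With {H-β, H-γ, H-δ} the worst case is 8.
No size-3 selection achieves below 8.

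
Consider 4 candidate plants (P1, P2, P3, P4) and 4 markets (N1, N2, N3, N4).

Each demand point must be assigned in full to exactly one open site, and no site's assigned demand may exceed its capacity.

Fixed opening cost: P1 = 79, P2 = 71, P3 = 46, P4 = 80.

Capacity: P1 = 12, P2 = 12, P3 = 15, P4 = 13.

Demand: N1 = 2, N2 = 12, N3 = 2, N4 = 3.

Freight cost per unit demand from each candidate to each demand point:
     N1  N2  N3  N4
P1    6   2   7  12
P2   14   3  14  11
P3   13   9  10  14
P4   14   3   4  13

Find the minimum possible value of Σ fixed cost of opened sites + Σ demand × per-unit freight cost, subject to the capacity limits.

237

Open {P1, P3}; cheapest assignment that respects the capacities:
  P1 (cap 12, load 12): N2 — cost 12×2 = 24
  P3 (cap 15, load 7): N1, N3, N4 — cost 2×13 + 2×10 + 3×14 = 88
  Shipping 112, fixed 125 → total 237.
  Any other capacity-feasible assignment to {P1, P3} ships for at least 112.
Compare {P2, P3}: its best feasible assignment gives total 241.
Compare {P1, P2}: its best feasible assignment gives total 248.
Every other set of open sites that can feasibly serve all demand totals ≥ 241 even under its best assignment. Minimum: 237.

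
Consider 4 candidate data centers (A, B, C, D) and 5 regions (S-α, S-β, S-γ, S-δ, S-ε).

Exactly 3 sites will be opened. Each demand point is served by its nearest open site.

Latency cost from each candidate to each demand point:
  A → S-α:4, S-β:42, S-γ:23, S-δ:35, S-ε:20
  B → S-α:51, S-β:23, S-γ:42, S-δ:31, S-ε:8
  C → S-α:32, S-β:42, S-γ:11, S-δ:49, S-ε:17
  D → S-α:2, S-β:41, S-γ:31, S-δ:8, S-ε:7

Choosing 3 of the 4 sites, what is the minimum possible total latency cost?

Open {B, C, D}.
  S-α→D 2, S-β→B 23, S-γ→C 11, S-δ→D 8, S-ε→D 7  ⇒ total 51.
Compare {A, B, D}: total 63.
Compare {A, C, D}: total 69.
No size-3 selection does better; minimum is 51.

51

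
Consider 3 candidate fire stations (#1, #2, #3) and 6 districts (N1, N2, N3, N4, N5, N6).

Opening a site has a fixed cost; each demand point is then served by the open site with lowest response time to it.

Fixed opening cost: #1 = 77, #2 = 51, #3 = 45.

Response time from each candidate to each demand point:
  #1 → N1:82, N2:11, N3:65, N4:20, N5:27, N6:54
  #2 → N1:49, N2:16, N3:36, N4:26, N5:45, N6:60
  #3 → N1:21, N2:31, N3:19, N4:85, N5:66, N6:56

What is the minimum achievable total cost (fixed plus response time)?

Open {#1, #3}: assign each demand point to its cheapest open site.
  N1→#3 21, N2→#1 11, N3→#3 19, N4→#1 20, N5→#1 27, N6→#1 54
  response time 152, fixed 122 → total 274.
Compare {#2, #3}: response time 183 + fixed 96 = 279.
Compare {#2}: response time 232 + fixed 51 = 283.
Compare {#3}: response time 278 + fixed 45 = 323.
All other subsets cost ≥ 279. Minimum total cost: 274.

274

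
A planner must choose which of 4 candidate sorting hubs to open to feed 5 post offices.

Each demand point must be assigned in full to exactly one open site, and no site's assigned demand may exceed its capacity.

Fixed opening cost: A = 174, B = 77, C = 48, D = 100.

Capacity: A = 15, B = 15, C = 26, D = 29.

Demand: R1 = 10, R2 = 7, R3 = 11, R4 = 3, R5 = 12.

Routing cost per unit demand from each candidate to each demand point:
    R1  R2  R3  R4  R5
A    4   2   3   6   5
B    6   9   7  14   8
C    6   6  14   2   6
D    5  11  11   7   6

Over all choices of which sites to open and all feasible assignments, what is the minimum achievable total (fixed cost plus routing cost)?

439

Open {C, D}; cheapest assignment that respects the capacities:
  C (cap 26, load 22): R2, R4, R5 — cost 7×6 + 3×2 + 12×6 = 120
  D (cap 29, load 21): R1, R3 — cost 10×5 + 11×11 = 171
  Shipping 291, fixed 148 → total 439.
  Any other capacity-feasible assignment to {C, D} ships for at least 291.
Compare {B, C, D}: its best feasible assignment gives total 472.
Compare {B, D}: its best feasible assignment gives total 495.
Every other set of open sites that can feasibly serve all demand totals ≥ 472 even under its best assignment. Minimum: 439.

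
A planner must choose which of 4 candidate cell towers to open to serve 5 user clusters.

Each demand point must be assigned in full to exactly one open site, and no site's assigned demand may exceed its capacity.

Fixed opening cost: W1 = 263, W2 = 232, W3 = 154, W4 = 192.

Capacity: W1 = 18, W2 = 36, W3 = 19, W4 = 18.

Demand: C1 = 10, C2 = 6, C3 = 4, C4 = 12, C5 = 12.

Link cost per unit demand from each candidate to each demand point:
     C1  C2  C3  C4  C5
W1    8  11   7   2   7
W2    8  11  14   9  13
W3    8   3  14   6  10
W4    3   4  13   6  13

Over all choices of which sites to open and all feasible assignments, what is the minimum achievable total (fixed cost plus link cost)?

Open {W2, W3}; cheapest assignment that respects the capacities:
  W2 (cap 36, load 26): C1, C3, C5 — cost 10×8 + 4×14 + 12×13 = 292
  W3 (cap 19, load 18): C2, C4 — cost 6×3 + 12×6 = 90
  Shipping 382, fixed 386 → total 768.
  Any other capacity-feasible assignment to {W2, W3} ships for at least 382.
Compare {W2, W4}: its best feasible assignment gives total 798.
Compare {W1, W3, W4}: its best feasible assignment gives total 829.
Every other set of open sites that can feasibly serve all demand totals ≥ 798 even under its best assignment. Minimum: 768.

768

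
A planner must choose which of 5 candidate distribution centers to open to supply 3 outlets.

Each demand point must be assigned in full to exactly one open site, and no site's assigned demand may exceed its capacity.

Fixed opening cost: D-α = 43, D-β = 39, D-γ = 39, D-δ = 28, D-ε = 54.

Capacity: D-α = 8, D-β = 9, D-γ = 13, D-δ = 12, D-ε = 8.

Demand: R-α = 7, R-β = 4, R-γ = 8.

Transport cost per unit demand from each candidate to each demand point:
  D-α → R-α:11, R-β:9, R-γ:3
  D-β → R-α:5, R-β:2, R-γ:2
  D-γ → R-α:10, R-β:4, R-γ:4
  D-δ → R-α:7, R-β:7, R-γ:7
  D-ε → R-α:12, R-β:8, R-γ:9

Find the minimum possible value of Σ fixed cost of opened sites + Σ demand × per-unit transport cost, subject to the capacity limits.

160

Open {D-β, D-δ}; cheapest assignment that respects the capacities:
  D-β (cap 9, load 8): R-γ — cost 8×2 = 16
  D-δ (cap 12, load 11): R-α, R-β — cost 7×7 + 4×7 = 77
  Shipping 93, fixed 67 → total 160.
  Any other capacity-feasible assignment to {D-β, D-δ} ships for at least 93.
Compare {D-β, D-γ}: its best feasible assignment gives total 161.
Compare {D-γ, D-δ}: its best feasible assignment gives total 164.
Every other set of open sites that can feasibly serve all demand totals ≥ 161 even under its best assignment. Minimum: 160.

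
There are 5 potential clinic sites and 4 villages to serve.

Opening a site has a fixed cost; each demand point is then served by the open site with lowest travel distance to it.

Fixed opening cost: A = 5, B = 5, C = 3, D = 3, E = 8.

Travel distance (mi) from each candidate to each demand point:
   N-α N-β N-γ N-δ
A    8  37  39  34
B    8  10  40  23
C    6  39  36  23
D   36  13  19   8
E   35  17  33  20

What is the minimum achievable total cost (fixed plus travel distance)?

52

Open {C, D}: assign each demand point to its cheapest open site.
  N-α→C 6, N-β→D 13, N-γ→D 19, N-δ→D 8
  travel distance 46, fixed 6 → total 52.
Compare {B, D}: travel distance 45 + fixed 8 = 53.
Compare {B, C, D}: travel distance 43 + fixed 11 = 54.
Compare {A, D}: travel distance 48 + fixed 8 = 56.
All other subsets cost ≥ 53. Minimum total cost: 52.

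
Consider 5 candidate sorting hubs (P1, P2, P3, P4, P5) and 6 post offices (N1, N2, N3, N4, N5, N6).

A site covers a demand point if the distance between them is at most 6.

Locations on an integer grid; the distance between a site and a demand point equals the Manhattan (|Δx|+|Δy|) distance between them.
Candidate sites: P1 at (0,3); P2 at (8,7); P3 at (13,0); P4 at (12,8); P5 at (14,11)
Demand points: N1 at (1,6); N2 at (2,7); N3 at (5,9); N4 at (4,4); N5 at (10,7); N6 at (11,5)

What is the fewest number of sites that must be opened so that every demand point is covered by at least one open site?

2

Coverage sets (demand points within 6 of each site):
  P1: {N1, N2, N4}
  P2: {N2, N3, N5, N6}
  P3: {}
  P4: {N5, N6}
  P5: {}
No single site covers all 6 demand points.
But {P1, P2} covers everything, so the minimum is 2.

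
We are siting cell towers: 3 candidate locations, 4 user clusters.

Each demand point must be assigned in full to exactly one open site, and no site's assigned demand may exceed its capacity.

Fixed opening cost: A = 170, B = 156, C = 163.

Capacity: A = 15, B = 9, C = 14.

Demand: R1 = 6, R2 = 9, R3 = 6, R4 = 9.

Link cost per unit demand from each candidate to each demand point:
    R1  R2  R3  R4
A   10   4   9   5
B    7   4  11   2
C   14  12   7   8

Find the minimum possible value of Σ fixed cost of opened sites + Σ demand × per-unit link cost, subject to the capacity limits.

645

Open {A, B, C}; cheapest assignment that respects the capacities:
  A (cap 15, load 15): R1, R2 — cost 6×10 + 9×4 = 96
  B (cap 9, load 9): R4 — cost 9×2 = 18
  C (cap 14, load 6): R3 — cost 6×7 = 42
  Shipping 156, fixed 489 → total 645.
  Any other capacity-feasible assignment to {A, B, C} ships for at least 156.
Total demand is 30 and no other set of sites has combined capacity ≥ 30, so {A, B, C} is the only feasible choice of open sites. Minimum: 645.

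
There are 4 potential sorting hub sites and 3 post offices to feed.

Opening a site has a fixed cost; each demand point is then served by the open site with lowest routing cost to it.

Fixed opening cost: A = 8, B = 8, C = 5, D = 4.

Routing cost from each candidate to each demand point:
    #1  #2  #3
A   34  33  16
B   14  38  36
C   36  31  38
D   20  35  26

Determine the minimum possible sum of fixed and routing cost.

79

Open {A, B}: assign each demand point to its cheapest open site.
  #1→B 14, #2→A 33, #3→A 16
  routing cost 63, fixed 16 → total 79.
Compare {A, D}: routing cost 69 + fixed 12 = 81.
Compare {A, B, C}: routing cost 61 + fixed 21 = 82.
Compare {A, B, D}: routing cost 63 + fixed 20 = 83.
All other subsets cost ≥ 81. Minimum total cost: 79.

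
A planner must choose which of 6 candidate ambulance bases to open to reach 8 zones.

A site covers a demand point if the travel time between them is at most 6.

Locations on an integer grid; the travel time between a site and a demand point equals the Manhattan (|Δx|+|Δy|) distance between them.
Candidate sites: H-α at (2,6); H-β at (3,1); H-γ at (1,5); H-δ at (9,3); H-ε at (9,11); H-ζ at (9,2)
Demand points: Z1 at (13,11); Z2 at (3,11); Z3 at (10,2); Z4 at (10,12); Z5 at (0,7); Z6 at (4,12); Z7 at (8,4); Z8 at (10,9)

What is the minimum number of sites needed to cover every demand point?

Coverage sets (demand points within 6 of each site):
  H-α: {Z2, Z5}
  H-β: {}
  H-γ: {Z5}
  H-δ: {Z3, Z7}
  H-ε: {Z1, Z2, Z4, Z6, Z8}
  H-ζ: {Z3, Z7}
No 2 sites suffice: every size-2 union leaves at least one demand point uncovered.
But {H-α, H-δ, H-ε} covers everything, so the minimum is 3.

3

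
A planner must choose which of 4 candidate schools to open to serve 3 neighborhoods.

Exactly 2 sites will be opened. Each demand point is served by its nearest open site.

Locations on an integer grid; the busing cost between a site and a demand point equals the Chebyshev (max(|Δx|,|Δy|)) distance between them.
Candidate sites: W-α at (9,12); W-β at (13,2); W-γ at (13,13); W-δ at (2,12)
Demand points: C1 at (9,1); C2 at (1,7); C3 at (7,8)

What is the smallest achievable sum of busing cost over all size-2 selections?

Open {W-β, W-δ}.
  C1→W-β 4, C2→W-δ 5, C3→W-δ 5  ⇒ total 14.
Compare {W-α, W-β}: total 16.
Compare {W-α, W-δ}: total 20.
No size-2 selection does better; minimum is 14.

14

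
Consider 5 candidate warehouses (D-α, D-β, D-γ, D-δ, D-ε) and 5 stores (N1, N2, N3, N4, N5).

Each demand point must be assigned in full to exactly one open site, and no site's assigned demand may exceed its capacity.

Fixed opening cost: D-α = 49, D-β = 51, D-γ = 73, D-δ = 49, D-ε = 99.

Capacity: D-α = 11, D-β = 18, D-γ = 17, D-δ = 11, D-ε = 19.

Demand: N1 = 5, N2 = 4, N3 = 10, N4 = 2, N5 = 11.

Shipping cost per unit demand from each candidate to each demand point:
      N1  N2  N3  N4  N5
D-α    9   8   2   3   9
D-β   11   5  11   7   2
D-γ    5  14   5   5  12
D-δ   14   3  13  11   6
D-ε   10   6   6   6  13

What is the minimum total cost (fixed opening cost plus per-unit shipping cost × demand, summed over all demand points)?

251

Open {D-β, D-γ}; cheapest assignment that respects the capacities:
  D-β (cap 18, load 15): N2, N5 — cost 4×5 + 11×2 = 42
  D-γ (cap 17, load 17): N1, N3, N4 — cost 5×5 + 10×5 + 2×5 = 85
  Shipping 127, fixed 124 → total 251.
  Any other capacity-feasible assignment to {D-β, D-γ} ships for at least 127.
Compare {D-α, D-β, D-γ}: its best feasible assignment gives total 270.
Compare {D-α, D-β, D-δ}: its best feasible assignment gives total 272.
Every other set of open sites that can feasibly serve all demand totals ≥ 270 even under its best assignment. Minimum: 251.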